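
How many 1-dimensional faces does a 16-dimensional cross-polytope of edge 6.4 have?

An n-cross-polytope has 2^(k+1)·C(n,k+1) k-faces. Here 2^2·C(16,2) = 4·120 = 480.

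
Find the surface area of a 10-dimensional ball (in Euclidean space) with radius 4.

S = n·V_n(r)/r = 10·V_10(4)/4 (volume-to-surface relation), giving 65536·π^5/3 ≈ 6.6851e+06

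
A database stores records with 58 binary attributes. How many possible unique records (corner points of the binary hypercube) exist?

An n-cube has 2^n vertices; for n = 58 that is 2^58 = 288230376151711744.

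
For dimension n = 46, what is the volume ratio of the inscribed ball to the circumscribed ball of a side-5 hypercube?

Volume scales as r^n, and r_in/r_out = 1/√46, giving (1/√46)^46 ≈ 5.70913e-39.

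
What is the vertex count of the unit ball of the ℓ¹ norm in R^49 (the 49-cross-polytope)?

Number of vertices = 2n = 98.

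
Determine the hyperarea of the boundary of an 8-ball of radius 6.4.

S_8(6.4) = 2·π^(8/2)·(6.4)^7 / Γ(8/2) ≈ 1.42803e+07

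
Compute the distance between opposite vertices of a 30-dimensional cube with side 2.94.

||(2.94,2.94,...,2.94)|| = √(30)·2.94 ≈ 16.103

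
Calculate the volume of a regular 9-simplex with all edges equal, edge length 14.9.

V_9 = √(10) · 14.9^9 / (9! · 2^(9/2)) ≈ 13940.5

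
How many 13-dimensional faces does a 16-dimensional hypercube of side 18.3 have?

An n-cube has C(n,k)·2^(n-k) k-faces. Here C(16,13)·2^3 = 560·8 = 4480.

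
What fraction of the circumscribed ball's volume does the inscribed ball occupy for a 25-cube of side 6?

V_in / V_out = (r_in/r_out)^25 = (1/√25)^25 = 25^(-25/2) ≈ 3.35544e-18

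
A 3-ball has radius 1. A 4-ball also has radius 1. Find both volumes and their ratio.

V_3(1) ≈ 4.18879. V_4(1) ≈ 4.9348. Ratio V_3/V_4 ≈ 0.8488.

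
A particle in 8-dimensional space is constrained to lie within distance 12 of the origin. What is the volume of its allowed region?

The n-ball volume is π^(n/2)·r^n/Γ(n/2+1). With n=8, r=12: V = 17915904·π^4 ≈ 1.74517e+09.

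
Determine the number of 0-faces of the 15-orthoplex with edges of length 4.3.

An n-cross-polytope has 2^(k+1)·C(n,k+1) k-faces. Here 2^1·C(15,1) = 2·15 = 30.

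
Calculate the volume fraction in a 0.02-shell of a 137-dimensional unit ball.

Shell fraction = 1 - (1-0.02)^137 ≈ 0.937198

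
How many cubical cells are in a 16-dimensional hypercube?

f_3(16-cube) = (16 choose 3) · 2^13 = 4587520.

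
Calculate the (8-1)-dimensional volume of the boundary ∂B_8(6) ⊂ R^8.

S_8(6) = 2·π^(8/2)·(6)^7 / Γ(8/2) = 93312·π^4 ≈ 9.08944e+06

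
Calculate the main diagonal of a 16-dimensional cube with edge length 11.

Diagonal = √16 · 11 = 44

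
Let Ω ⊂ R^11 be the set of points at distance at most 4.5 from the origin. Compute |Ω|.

The n-ball volume is π^(n/2)·r^n/Γ(n/2+1). With n=11, r=4.5: V = 1162261467·π^5/12320 ≈ 2.88697e+07.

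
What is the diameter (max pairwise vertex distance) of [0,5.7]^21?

d = √(5.7² + 5.7² + ... + 5.7²) [21 terms] = √(21·5.7²) = 5.7√21 ≈ 26.1207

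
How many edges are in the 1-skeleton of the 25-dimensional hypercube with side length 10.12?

Each of the 2^25 = 33554432 vertices has degree 25; total edges = 25·2^25/2 = 419430400.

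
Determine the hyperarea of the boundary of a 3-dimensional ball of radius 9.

|∂B_3(9)| = 4πr² = 4π·(9)² ≈ 1017.88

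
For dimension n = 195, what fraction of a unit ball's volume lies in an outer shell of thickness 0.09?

1 - (1-0.09)^195 ≈ 0.9999999897 ≈ 99.999999%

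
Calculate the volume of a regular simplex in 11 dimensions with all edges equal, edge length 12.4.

V_11 = √(12) · 12.4^11 / (11! · 2^(11/2)) ≈ 2043.66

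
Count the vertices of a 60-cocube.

Number of vertices = 2n = 120.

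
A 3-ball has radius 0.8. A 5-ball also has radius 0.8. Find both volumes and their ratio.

V_3(0.8) ≈ 2.14466. V_5(0.8) ≈ 1.72484. Ratio V_3/V_5 ≈ 1.243.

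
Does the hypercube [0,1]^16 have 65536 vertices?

True. The 16-cube has 2^16 = 65536 vertices.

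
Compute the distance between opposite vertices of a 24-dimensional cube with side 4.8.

||(4.8,4.8,...,4.8)|| = √(24)·4.8 ≈ 23.5151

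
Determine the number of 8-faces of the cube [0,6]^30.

An n-cube has C(n,k)·2^(n-k) k-faces. Here C(30,8)·2^22 = 5852925·4194304 = 24548946739200.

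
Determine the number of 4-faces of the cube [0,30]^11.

f_4(11-cube) = (11 choose 4) · 2^7 = 42240.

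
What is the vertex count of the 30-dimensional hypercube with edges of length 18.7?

The 30-cube has 2^30 = 1073741824 vertices.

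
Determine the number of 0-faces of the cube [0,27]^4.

f_0(4-cube) = (4 choose 0) · 2^4 = 16.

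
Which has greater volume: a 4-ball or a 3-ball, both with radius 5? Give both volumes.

V_4(5) ≈ 3084.25. V_3(5) ≈ 523.599. The 4-ball is larger.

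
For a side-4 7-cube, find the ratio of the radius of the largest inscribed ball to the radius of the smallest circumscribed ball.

r_in / r_out = (4/2) / (4√7/2) = 1/√7 ≈ 0.377964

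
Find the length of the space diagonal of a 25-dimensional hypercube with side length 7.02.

The space diagonal of an n-cube of side s is s√n. Here 7.02·√25 = 35.1.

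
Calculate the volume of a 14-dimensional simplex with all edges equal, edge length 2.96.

V = (2.96^14 / 14!) · √((14+1) / 2^14) ≈ 1.37566e-06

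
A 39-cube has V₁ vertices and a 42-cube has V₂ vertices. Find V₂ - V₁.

V₁ = 2^39 = 549755813888. V₂ = 2^42 = 4398046511104. V₂ - V₁ = 3848290697216.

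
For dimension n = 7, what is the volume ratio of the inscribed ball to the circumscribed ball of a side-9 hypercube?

Volume scales as r^n, and r_in/r_out = 1/√7, giving (1/√7)^7 ≈ 0.00110194.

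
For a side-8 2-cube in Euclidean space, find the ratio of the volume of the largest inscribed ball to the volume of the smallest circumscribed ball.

Volume scales as r^n, and r_in/r_out = 1/√2, giving (1/√2)^2 ≈ 0.5.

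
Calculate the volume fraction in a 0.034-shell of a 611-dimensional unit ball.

1 - (1-0.034)^611 ≈ 0.9999999993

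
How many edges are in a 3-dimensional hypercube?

Number of 1-faces = C(3,1) · 2^(3-1) = 3 · 4 = 12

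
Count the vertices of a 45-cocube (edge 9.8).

The vertices are ±e_1, ..., ±e_45, so there are 2·45 = 90.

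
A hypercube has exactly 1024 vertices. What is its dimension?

Since 2^n = 1024, we have n = 10.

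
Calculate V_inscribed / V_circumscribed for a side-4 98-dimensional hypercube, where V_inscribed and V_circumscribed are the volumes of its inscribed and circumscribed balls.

Volume scales as r^n, and r_in/r_out = 1/√98, giving (1/√98)^98 ≈ 2.69105e-98.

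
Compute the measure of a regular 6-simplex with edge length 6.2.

Volume = 6.2^6 · √(7/2^6) / 6! ≈ 26.0902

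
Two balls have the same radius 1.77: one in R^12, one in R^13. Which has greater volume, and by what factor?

V_12(1.77) ≈ 1262.54, V_13(1.77) ≈ 1524.03. The 13-ball is larger by a factor of 1.207.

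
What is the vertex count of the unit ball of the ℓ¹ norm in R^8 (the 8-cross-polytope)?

An n-cross-polytope has 2n vertices; here n = 8, giving 16.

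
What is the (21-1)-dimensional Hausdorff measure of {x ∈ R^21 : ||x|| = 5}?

S = n·V_n(r)/r = 21·V_21(5)/5 (volume-to-surface relation), giving 7812500000000000·π^10/26189163 ≈ 2.79362e+13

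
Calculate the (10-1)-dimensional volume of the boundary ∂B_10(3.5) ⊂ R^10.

|∂B_10(3.5)| = 40353607·π^5/6144 ≈ 2.00993e+06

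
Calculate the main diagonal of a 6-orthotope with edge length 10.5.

Diagonal = √6 · 10.5 ≈ 25.7196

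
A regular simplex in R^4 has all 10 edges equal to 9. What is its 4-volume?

V_4 = √(5) · 9^4 / (4! · 2^(4/2)) ≈ 152.821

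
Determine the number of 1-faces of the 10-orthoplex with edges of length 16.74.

An n-cross-polytope has 2^(k+1)·C(n,k+1) k-faces. Here 2^2·C(10,2) = 4·45 = 180.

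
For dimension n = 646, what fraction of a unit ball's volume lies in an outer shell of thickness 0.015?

1 - (1-0.015)^646 ≈ 0.999942 ≈ 99.9942%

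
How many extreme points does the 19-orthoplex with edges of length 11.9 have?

The vertices are ±e_1, ..., ±e_19, so there are 2·19 = 38.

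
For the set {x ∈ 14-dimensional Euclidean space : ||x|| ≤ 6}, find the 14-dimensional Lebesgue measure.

V_14(6) = π^(14/2) · (6)^14 / Γ(14/2 + 1) = 544195584·π^7/35 ≈ 4.69609e+10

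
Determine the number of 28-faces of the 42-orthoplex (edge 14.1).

Each 28-face is the convex hull of 29 vertices, one chosen as ±e_i from each of 29 distinct axes: 2^29·C(42,29) = 13700264535376527360.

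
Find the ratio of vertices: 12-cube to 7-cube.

The 12-cube has 2^12 = 4096 vertices. The 7-cube has 2^7 = 128 vertices. Ratio: 4096/128 = 32.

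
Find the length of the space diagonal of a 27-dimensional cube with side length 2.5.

Diagonal = √27 · 2.5 ≈ 12.9904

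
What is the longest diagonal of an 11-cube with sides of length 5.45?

Diagonal = √11 · 5.45 ≈ 18.0756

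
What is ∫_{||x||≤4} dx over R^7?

The n-ball volume is π^(n/2)·r^n/Γ(n/2+1). With n=7, r=4: V = 262144·π^3/105 ≈ 77410.6.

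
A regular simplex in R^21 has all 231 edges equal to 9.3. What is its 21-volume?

Volume = 9.3^21 · √(22/2^21) / 21! ≈ 0.01381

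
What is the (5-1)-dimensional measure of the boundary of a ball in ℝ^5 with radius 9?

|∂B_5(9)| = 17496·π^2 ≈ 172679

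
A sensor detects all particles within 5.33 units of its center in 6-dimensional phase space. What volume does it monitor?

V_6(5.33) = π^(6/2) · (5.33)^6 / Γ(6/2 + 1) ≈ 118485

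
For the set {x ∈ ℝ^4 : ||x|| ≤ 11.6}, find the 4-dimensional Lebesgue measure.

V_4(11.6) = π^(4/2) · (11.6)^4 / Γ(4/2 + 1) ≈ 89351.5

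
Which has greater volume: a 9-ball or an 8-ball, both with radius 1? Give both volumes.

V_9(1) ≈ 3.29851. V_8(1) ≈ 4.05871. The 8-ball is larger.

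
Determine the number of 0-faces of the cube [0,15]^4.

Number of 0-faces = C(4,0) · 2^(4-0) = 1 · 16 = 16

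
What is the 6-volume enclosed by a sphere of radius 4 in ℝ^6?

Volume = π^{6/2}·(4)^6/Γ(4) = 2048·π^3/3 ≈ 21167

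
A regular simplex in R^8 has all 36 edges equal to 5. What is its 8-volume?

Volume = 5^8 · √(9/2^8) / 8! ≈ 1.81652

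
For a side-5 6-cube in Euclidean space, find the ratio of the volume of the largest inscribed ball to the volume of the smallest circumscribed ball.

V_in/V_out = n^(-n/2) = 6^(-6/2) ≈ 0.00462963.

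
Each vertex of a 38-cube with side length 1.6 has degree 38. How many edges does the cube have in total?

An n-cube has n·2^(n-1) edges. With n = 38: 38·137438953472 = 5222680231936.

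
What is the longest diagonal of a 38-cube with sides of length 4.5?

d = √(4.5² + 4.5² + ... + 4.5²) [38 terms] = √(38·4.5²) = 4.5√38 ≈ 27.7399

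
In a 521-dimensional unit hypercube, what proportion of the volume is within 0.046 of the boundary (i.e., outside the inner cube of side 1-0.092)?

The inner cube has side 1-2·0.046 = 0.908 and volume (0.908)^521 ≈ 1.455e-22, so the shell holds 1 - 1.455e-22 of the volume.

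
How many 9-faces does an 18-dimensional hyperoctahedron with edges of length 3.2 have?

Each 9-face is the convex hull of 10 vertices, one chosen as ±e_i from each of 10 distinct axes: 2^10·C(18,10) = 44808192.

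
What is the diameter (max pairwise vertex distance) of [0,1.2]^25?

The space diagonal of an n-cube of side s is s√n. Here 1.2·√25 = 6.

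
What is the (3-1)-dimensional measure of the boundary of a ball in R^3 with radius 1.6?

S_3(1.6) = 2·π^(3/2)·(1.6)^2 / Γ(3/2) = 4πr² = 4π·(1.6)² ≈ 32.1699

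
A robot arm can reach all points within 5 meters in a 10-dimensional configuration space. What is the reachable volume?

V = 1953125·π^5/24 ≈ 2.49039e+07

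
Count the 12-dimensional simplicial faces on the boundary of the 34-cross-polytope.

Number of 12-faces = 2^(12+1) · C(34,12+1) = 8192 · 927983760 = 7602042961920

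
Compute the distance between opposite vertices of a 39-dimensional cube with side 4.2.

The space diagonal of an n-cube of side s is s√n. Here 4.2·√39 ≈ 26.229.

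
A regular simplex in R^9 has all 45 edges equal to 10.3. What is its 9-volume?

Volume = 10.3^9 · √(10/2^9) / 9! ≈ 502.501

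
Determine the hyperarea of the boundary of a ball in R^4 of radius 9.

S = n·V_n(r)/r = 4·V_4(9)/9 (volume-to-surface relation), giving 1458·π^2 ≈ 14389.9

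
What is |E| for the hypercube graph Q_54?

The 54-cube has n·2^(n-1) = 54·2^53 = 54·9007199254740992 = 486388759756013568 edges.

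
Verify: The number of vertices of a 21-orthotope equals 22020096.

False. The 21-cube has 2^21 = 2097152 vertices.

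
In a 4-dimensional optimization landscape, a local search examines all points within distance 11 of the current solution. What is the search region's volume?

Volume = π^{4/2}·(11)^4/Γ(3) = 14641·π^2/2 ≈ 72250.4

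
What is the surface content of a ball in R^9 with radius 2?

S = n·V_n(r)/r = 9·V_9(2)/2 (volume-to-surface relation), giving 8192·π^4/105 ≈ 7599.76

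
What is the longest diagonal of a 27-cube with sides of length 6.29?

d = √(6.29² + 6.29² + ... + 6.29²) [27 terms] = √(27·6.29²) = 6.29√27 ≈ 32.6838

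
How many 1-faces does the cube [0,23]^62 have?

Each of the 2^62 = 4611686018427387904 vertices has degree 62; total edges = 62·2^62/2 = 142962266571249025024.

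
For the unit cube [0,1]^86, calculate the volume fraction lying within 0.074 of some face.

Shell fraction = 1 - (1-0.148)^86 ≈ 0.9999989582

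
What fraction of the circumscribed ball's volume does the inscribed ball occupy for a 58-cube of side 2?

V_in / V_out = (r_in/r_out)^58 = (1/√58)^58 = 58^(-58/2) ≈ 7.25418e-52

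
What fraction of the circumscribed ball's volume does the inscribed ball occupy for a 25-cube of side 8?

V_in/V_out = n^(-n/2) = 25^(-25/2) ≈ 3.35544e-18.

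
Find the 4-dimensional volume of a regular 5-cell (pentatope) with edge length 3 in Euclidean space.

For a regular n-simplex with edge a, V = (a^n / n!)·√((n+1)/2^n). With a=3, n=4: V ≈ 1.88668.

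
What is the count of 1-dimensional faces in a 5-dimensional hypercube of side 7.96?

f_1(5-cube) = (5 choose 1) · 2^4 = 80.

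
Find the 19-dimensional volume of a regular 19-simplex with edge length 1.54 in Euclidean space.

V_19 = √(20) · 1.54^19 / (19! · 2^(19/2)) ≈ 1.85579e-16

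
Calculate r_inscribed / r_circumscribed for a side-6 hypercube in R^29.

Ratio = (s/2)/(s√29/2) = 29^(-1/2) ≈ 0.185695.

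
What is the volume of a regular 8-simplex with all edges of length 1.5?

V = (1.5^8 / 8!) · √((8+1) / 2^8) ≈ 0.000119182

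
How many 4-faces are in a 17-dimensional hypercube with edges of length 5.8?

Number of 4-faces = C(17,4) · 2^(17-4) = 2380 · 8192 = 19496960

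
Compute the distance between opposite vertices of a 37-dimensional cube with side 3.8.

d = √(3.8² + 3.8² + ... + 3.8²) [37 terms] = √(37·3.8²) = 3.8√37 ≈ 23.1145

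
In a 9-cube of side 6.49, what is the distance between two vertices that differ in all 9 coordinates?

Diagonal = √9 · 6.49 = 19.47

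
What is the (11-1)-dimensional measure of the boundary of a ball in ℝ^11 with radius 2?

|∂B_11(2)| = 65536·π^5/945 ≈ 21222.5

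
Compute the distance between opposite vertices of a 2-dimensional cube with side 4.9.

The space diagonal of an n-cube of side s is s√n. Here 4.9·√2 ≈ 6.92965.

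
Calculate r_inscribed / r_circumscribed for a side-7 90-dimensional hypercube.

For an n-cube of any side s, the inradius is s/2 and the circumradius is s√n/2, so the ratio is 1/√90 ≈ 0.105409.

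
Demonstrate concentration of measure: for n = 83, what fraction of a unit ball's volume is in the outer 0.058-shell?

1 - (1-0.058)^83 ≈ 0.992982 ≈ 99.30%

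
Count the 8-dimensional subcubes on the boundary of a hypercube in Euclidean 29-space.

Choose 8 of 29 axes to span the face (C(29,8) = 4292145 ways), then fix each of the remaining 21 coordinates at one of its two extreme values (2^21 = 2097152 ways): 4292145·2097152 = 9001280471040.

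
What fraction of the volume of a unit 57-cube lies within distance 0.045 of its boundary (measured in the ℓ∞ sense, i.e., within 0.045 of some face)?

The inner cube has side 1-2·0.045 = 0.91 and volume (0.91)^57 ≈ 0.004628, so the shell holds 0.995372 of the volume.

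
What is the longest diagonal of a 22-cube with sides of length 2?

Diagonal = √22 · 2 ≈ 9.38083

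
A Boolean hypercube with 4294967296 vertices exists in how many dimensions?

n = log_2(4294967296) = 32.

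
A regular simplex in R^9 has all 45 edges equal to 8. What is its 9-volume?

V_9 = √(10) · 8^9 / (9! · 2^(9/2)) ≈ 51.6906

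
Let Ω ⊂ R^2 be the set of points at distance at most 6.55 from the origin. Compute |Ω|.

Volume = π^{2/2}·(6.55)^2/Γ(2) ≈ 134.782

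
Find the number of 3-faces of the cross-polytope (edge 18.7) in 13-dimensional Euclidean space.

Number of 3-faces = 2^(3+1) · C(13,3+1) = 16 · 715 = 11440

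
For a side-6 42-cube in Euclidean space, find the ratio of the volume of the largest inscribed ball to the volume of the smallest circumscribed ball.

V_in / V_out = (r_in/r_out)^42 = (1/√42)^42 = 42^(-42/2) ≈ 8.1614e-35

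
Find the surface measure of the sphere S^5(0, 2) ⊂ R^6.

S_6(2) = 2·π^(6/2)·(2)^5 / Γ(6/2) = 32·π^3 ≈ 992.201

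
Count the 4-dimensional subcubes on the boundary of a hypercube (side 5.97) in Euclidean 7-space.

Choose 4 of 7 axes to span the face (C(7,4) = 35 ways), then fix each of the remaining 3 coordinates at one of its two extreme values (2^3 = 8 ways): 35·8 = 280.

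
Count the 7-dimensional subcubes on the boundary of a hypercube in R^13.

Choose 7 of 13 axes to span the face (C(13,7) = 1716 ways), then fix each of the remaining 6 coordinates at one of its two extreme values (2^6 = 64 ways): 1716·64 = 109824.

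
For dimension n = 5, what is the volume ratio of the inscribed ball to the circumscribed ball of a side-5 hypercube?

The radii are 5/2 and 5√5/2, so the volume ratio is (1/√5)^5 = 5^{-5/2} ≈ 0.0178885.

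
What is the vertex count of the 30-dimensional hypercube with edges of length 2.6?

Number of vertices = 2^30 = 1073741824.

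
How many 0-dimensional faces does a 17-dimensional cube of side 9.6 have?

Choose 0 of 17 axes to span the face (C(17,0) = 1 way), then fix each of the remaining 17 coordinates at one of its two extreme values (2^17 = 131072 ways): 1·131072 = 131072.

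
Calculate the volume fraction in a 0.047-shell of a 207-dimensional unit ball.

Shell fraction = 1 - (1-0.047)^207 ≈ 0.999953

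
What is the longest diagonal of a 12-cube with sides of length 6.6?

d = √(6.6² + 6.6² + ... + 6.6²) [12 terms] = √(12·6.6²) = 6.6√12 ≈ 22.8631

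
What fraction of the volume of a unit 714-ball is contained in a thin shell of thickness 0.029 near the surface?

V(inner)/V(outer) = ((1-0.029)/1)^714 ≈ 7.491e-10, so the shell fraction is 0.9999999993.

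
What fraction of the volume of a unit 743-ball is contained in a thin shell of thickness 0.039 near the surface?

1 - (1-0.039)^743 ≈ 1 - 1.457e-13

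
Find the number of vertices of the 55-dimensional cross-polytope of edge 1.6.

The 55-dimensional cross-polytope has 2n = 2·55 = 110 vertices.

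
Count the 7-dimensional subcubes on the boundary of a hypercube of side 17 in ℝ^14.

Choose 7 of 14 axes to span the face (C(14,7) = 3432 ways), then fix each of the remaining 7 coordinates at one of its two extreme values (2^7 = 128 ways): 3432·128 = 439296.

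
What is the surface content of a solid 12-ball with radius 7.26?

S_12(7.26) = 2·π^(12/2)·(7.26)^11 / Γ(12/2) ≈ 4.73207e+10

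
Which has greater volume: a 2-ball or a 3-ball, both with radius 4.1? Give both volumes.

V_2(4.1) ≈ 52.8102. V_3(4.1) ≈ 288.696. The 3-ball is larger.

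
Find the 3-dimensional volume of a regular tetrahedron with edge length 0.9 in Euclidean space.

Volume = (√2/12) · 0.9³ = 0.0859135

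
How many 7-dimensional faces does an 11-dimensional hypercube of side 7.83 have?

Number of 7-faces = C(11,7) · 2^(11-7) = 330 · 16 = 5280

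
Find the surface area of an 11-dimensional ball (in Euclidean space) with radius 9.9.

The surface area of an n-ball is 2π^(n/2) r^(n-1) / Γ(n/2). For n=11, r=9.9: 1.87434e+11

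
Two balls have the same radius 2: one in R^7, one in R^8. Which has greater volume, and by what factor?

V_7(2) ≈ 604.77, V_8(2) ≈ 1039.03. The 8-ball is larger by a factor of 1.718.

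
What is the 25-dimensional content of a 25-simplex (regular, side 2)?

Volume = 2^25 · √(26/2^25) / 25! ≈ 1.90421e-21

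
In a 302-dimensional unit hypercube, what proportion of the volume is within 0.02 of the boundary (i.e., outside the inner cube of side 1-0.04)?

Shell fraction = 1 - (1-0.04)^302 ≈ 0.999995575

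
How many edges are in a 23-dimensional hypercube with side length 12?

An n-cube has C(n,k)·2^(n-k) k-faces. Here C(23,1)·2^22 = 23·4194304 = 96468992.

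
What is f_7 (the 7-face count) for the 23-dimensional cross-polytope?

Each 7-face is the convex hull of 8 vertices, one chosen as ±e_i from each of 8 distinct axes: 2^8·C(23,8) = 125520384.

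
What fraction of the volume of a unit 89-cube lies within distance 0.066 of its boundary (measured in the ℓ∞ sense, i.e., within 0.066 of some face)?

Shell fraction = 1 - (1-0.132)^89 ≈ 0.9999966251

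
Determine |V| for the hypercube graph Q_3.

Number of vertices = 2^3 = 8.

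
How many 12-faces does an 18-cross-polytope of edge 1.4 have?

Number of 12-faces = 2^(12+1) · C(18,12+1) = 8192 · 8568 = 70189056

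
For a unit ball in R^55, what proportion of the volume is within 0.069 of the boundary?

Shell fraction = 1 - (1-0.069)^55 ≈ 0.980401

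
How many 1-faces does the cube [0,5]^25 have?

Number of 1-faces = C(25,1)·2^(25-1) = 25·16777216 = 419430400.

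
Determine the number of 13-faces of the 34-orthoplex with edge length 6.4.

Each 13-face is the convex hull of 14 vertices, one chosen as ±e_i from each of 14 distinct axes: 2^14·C(34,14) = 22806128885760.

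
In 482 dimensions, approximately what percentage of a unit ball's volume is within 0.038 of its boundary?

1 - (1-0.038)^482 ≈ 0.9999999922 ≈ 99.999999%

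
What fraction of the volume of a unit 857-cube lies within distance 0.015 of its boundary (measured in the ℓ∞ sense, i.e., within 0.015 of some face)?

1 - (1 - 2·0.015)^857 = 1 - 0.97^857 ≈ 1 - 4.607e-12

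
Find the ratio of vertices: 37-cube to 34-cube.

The 37-cube has 2^37 = 137438953472 vertices. The 34-cube has 2^34 = 17179869184 vertices. Ratio: 137438953472/17179869184 = 8.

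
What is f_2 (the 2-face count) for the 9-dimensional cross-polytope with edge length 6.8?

An n-cross-polytope has 2^(k+1)·C(n,k+1) k-faces. Here 2^3·C(9,3) = 8·84 = 672.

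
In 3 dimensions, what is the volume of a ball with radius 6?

Volume = π^{3/2}·(6)^3/Γ(5/2) = 288·π ≈ 904.779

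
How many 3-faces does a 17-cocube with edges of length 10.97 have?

f_3(17-orthoplex) = 2^4 · (17 choose 4) = 38080.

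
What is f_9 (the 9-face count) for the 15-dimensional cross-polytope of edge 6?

f_9(15-orthoplex) = 2^10 · (15 choose 10) = 3075072.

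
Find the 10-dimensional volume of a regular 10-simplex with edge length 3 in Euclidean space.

Volume = 3^10 · √(11/2^10) / 10! ≈ 0.00168654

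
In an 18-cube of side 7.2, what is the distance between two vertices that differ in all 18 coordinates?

d = √(7.2² + 7.2² + ... + 7.2²) [18 terms] = √(18·7.2²) = 7.2√18 ≈ 30.547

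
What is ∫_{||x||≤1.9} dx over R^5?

Volume = π^{5/2}·(1.9)^5/Γ(7/2) ≈ 130.337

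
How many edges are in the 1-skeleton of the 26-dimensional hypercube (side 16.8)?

The 26-cube has n·2^(n-1) = 26·2^25 = 26·33554432 = 872415232 edges.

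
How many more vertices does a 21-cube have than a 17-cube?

The 21-cube has 2^21 = 2097152 vertices. The 17-cube has 2^17 = 131072 vertices. Difference: 2097152 - 131072 = 1966080.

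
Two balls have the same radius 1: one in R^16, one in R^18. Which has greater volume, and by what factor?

V_16(1) ≈ 0.235331, V_18(1) ≈ 0.0821459. The 16-ball is larger by a factor of 2.865.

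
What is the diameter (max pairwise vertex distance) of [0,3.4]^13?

d = √(3.4² + 3.4² + ... + 3.4²) [13 terms] = √(13·3.4²) = 3.4√13 ≈ 12.2589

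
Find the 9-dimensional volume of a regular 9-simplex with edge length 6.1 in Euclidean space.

Volume = 6.1^9 · √(10/2^9) / 9! ≈ 4.50371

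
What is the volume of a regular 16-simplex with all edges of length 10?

For a regular n-simplex with edge a, V = (a^n / n!)·√((n+1)/2^n). With a=10, n=16: V ≈ 7.69777.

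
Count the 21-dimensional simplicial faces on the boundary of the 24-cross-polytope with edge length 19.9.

Number of 21-faces = 2^(21+1) · C(24,21+1) = 4194304 · 276 = 1157627904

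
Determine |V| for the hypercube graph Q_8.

Number of vertices = 2^8 = 256.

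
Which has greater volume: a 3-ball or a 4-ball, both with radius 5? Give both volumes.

V_3(5.0) ≈ 523.599. V_4(5.0) ≈ 3084.25. The 4-ball is larger.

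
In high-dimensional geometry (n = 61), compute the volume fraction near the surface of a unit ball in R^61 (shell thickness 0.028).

1 - (1-0.028)^61 ≈ 0.823135 ≈ 82.31%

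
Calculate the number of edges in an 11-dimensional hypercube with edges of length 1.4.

The 11-cube has n·2^(n-1) = 11·2^10 = 11·1024 = 11264 edges.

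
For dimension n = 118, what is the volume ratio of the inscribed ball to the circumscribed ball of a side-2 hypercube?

Volume scales as r^n, and r_in/r_out = 1/√118, giving (1/√118)^118 ≈ 5.74066e-123.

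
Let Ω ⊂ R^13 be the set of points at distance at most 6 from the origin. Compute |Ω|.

V_13(6) = π^(13/2) · (6)^13 / Γ(13/2 + 1) = 61917364224·π^6/5005 ≈ 1.18934e+10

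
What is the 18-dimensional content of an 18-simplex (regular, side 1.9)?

V = (1.9^18 / 18!) · √((18+1) / 2^18) ≈ 1.38462e-13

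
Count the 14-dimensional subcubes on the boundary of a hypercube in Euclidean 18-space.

An n-cube has C(n,k)·2^(n-k) k-faces. Here C(18,14)·2^4 = 3060·16 = 48960.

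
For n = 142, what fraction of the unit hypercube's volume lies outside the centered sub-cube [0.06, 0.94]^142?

The inner cube has side 1-2·0.06 = 0.88 and volume (0.88)^142 ≈ 1.308e-08, so the shell holds 0.9999999869 of the volume.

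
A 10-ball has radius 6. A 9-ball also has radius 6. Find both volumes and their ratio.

V_10(6.0) ≈ 1.54199e+08. V_9(6.0) ≈ 3.32414e+07. Ratio V_10/V_9 ≈ 4.639.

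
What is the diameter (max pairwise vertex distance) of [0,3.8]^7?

The space diagonal of an n-cube of side s is s√n. Here 3.8·√7 ≈ 10.0539.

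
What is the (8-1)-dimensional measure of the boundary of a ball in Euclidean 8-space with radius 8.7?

The surface area of an n-ball is 2π^(n/2) r^(n-1) / Γ(n/2). For n=8, r=8.7: 1.22493e+08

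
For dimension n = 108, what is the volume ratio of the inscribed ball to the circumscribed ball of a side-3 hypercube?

V_in/V_out = n^(-n/2) = 108^(-108/2) ≈ 1.56717e-110.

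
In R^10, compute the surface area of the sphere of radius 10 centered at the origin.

S = n·V_n(r)/r = 10·V_10(10)/10 (volume-to-surface relation), giving 250000000·π^5/3 ≈ 2.55016e+10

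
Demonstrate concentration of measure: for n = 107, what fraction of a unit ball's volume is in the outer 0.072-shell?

1 - (1-0.072)^107 ≈ 0.999663 ≈ 99.9663%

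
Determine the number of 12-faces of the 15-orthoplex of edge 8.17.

An n-cross-polytope has 2^(k+1)·C(n,k+1) k-faces. Here 2^13·C(15,13) = 8192·105 = 860160.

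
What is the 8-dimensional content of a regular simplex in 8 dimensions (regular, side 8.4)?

For a regular n-simplex with edge a, V = (a^n / n!)·√((n+1)/2^n). With a=8.4, n=8: V ≈ 115.27.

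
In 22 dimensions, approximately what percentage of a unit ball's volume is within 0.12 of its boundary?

1 - (1-0.12)^22 ≈ 0.939935 ≈ 93.99%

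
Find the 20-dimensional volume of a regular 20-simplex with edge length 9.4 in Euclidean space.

Volume = 9.4^20 · √(21/2^20) / 20! ≈ 0.0533632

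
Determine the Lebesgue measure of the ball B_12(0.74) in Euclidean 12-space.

V_12(0.74) = π^(12/2) · (0.74)^12 / Γ(12/2 + 1) ≈ 0.0360037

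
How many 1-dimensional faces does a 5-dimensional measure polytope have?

f_1(5-cube) = (5 choose 1) · 2^4 = 80.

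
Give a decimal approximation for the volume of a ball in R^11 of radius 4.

Volume = π^{11/2}·(4)^11/Γ(13/2) = 268435456·π^5/10395 ≈ 7.9025e+06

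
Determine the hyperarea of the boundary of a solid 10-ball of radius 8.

S = n·V_n(r)/r = 10·V_10(8)/8 (volume-to-surface relation), giving 33554432·π^5/3 ≈ 3.42277e+09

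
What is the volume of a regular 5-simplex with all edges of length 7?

For a regular n-simplex with edge a, V = (a^n / n!)·√((n+1)/2^n). With a=7, n=5: V ≈ 60.647.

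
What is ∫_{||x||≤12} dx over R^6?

V = 497664·π^3 ≈ 1.54307e+07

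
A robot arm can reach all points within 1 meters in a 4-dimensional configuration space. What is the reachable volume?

V = π^2/2 ≈ 4.9348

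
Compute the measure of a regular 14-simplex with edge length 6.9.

For a regular n-simplex with edge a, V = (a^n / n!)·√((n+1)/2^n). With a=6.9, n=14: V ≈ 0.192449.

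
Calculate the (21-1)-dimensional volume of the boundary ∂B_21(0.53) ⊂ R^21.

|∂B_21(0.53)| ≈ 8.95951e-07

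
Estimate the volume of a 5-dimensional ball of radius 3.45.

Volume = π^{5/2}·(3.45)^5/Γ(7/2) ≈ 2572.73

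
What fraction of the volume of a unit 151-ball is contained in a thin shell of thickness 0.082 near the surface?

1 - (1-0.082)^151 ≈ 0.9999975496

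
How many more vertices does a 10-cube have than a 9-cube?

The 10-cube has 2^10 = 1024 vertices. The 9-cube has 2^9 = 512 vertices. Difference: 1024 - 512 = 512.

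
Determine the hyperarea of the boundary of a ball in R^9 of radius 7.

S_9(7) = 2·π^(9/2)·(7)^8 / Γ(9/2) = 26353376·π^4/15 ≈ 1.71137e+08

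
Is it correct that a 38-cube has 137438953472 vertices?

False. The 38-cube has 2^38 = 274877906944 vertices.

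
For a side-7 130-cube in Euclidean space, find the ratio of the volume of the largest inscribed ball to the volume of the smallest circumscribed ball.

The radii are 7/2 and 7√130/2, so the volume ratio is (1/√130)^130 = 130^{-130/2} ≈ 3.92358e-138.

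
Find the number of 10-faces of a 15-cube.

An n-cube has C(n,k)·2^(n-k) k-faces. Here C(15,10)·2^5 = 3003·32 = 96096.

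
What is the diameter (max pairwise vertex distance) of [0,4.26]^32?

Diagonal = √32 · 4.26 ≈ 24.0982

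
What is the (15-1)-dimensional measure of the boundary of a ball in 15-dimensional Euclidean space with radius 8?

S = n·V_n(r)/r = 15·V_15(8)/8 (volume-to-surface relation), giving 1125899906842624·π^7/135135 ≈ 2.51641e+13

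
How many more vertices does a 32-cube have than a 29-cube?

The 32-cube has 2^32 = 4294967296 vertices. The 29-cube has 2^29 = 536870912 vertices. Difference: 4294967296 - 536870912 = 3758096384.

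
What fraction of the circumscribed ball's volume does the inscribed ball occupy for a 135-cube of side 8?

V_in/V_out = n^(-n/2) = 135^(-135/2) ≈ 1.59394e-144.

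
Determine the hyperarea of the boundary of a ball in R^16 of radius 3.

The surface area of an n-ball is 2π^(n/2) r^(n-1) / Γ(n/2). For n=16, r=3: 1594323·π^8/280 ≈ 5.40278e+07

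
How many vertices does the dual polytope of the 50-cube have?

An n-cross-polytope has 2n vertices; here n = 50, giving 100.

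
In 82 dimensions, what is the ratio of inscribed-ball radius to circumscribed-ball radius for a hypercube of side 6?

r_in / r_out = (6/2) / (6√82/2) = 1/√82 ≈ 0.110432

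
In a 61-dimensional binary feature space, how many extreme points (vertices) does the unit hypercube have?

The 61-cube has 2^61 = 2305843009213693952 vertices.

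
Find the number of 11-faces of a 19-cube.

f_11(19-cube) = (19 choose 11) · 2^8 = 19348992.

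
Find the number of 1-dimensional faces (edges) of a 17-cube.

The 17-cube has n·2^(n-1) = 17·2^16 = 17·65536 = 1114112 edges.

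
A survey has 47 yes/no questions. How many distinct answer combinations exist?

An n-cube has 2^n vertices; for n = 47 that is 2^47 = 140737488355328.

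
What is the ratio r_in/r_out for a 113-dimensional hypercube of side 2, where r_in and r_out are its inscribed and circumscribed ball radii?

Ratio = (s/2)/(s√113/2) = 113^(-1/2) ≈ 0.0940721.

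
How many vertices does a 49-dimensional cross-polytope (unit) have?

The 49-dimensional cross-polytope has 2n = 2·49 = 98 vertices.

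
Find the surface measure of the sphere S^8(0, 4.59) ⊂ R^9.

S = n·V_n(r)/r = 9·V_9(4.59)/4.59 (volume-to-surface relation), giving 5.84873e+06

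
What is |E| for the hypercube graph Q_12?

An n-cube has n·2^(n-1) edges. With n = 12: 12·2048 = 24576.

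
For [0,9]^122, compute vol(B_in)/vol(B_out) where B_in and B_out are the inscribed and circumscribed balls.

V_in / V_out = (r_in/r_out)^122 = (1/√122)^122 = 122^(-122/2) ≈ 5.39573e-128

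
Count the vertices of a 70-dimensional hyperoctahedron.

The 70-dimensional cross-polytope has 2n = 2·70 = 140 vertices.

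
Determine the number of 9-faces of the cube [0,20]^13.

Number of 9-faces = C(13,9) · 2^(13-9) = 715 · 16 = 11440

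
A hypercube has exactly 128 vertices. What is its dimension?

Since 2^n = 128, we have n = 7.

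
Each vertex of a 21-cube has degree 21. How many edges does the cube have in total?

Each of the 2^21 = 2097152 vertices has degree 21; total edges = 21·2^21/2 = 22020096.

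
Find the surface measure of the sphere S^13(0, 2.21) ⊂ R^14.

S_14(2.21) = 2·π^(14/2)·(2.21)^13 / Γ(14/2) ≈ 251679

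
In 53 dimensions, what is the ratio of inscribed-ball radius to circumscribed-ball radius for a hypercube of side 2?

Ratio = (s/2)/(s√53/2) = 53^(-1/2) ≈ 0.137361.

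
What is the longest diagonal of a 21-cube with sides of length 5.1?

d = √(5.1² + 5.1² + ... + 5.1²) [21 terms] = √(21·5.1²) = 5.1√21 ≈ 23.3711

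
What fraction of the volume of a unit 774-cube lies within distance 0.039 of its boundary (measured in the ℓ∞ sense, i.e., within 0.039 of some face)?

1 - (1 - 2·0.039)^774 = 1 - 0.922^774 ≈ 1 - 5.032e-28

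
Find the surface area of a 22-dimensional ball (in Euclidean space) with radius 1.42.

S_22(1.42) = 2·π^(22/2)·(1.42)^21 / Γ(22/2) ≈ 255.841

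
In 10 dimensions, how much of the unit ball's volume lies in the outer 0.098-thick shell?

1 - (1-0.098)^10 ≈ 0.643495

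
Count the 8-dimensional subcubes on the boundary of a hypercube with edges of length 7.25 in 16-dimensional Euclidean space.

Choose 8 of 16 axes to span the face (C(16,8) = 12870 ways), then fix each of the remaining 8 coordinates at one of its two extreme values (2^8 = 256 ways): 12870·256 = 3294720.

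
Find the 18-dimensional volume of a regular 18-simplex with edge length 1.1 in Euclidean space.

V = (1.1^18 / 18!) · √((18+1) / 2^18) ≈ 7.39323e-18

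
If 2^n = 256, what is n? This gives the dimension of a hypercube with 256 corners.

n = log_2(256) = 8.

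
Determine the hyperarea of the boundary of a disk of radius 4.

S_2(4) = 2·π^(2/2)·(4)^1 / Γ(2/2) = 2πr = 2π·4 ≈ 25.1327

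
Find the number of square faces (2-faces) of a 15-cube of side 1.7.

Number of 2-faces = C(15,2) · 2^(15-2) = 105 · 8192 = 860160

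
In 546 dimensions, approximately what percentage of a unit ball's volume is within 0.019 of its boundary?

1 - (1-0.019)^546 ≈ 0.999972 ≈ 99.997173%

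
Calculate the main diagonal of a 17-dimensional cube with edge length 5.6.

The space diagonal of an n-cube of side s is s√n. Here 5.6·√17 ≈ 23.0894.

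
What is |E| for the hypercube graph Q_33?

Number of 1-faces = C(33,1)·2^(33-1) = 33·4294967296 = 141733920768.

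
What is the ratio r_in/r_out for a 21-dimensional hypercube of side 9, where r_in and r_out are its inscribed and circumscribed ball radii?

r_in = 9/2 (half the side); r_out = 9√21/2 (half the diagonal). Ratio = 1/√21 ≈ 0.218218.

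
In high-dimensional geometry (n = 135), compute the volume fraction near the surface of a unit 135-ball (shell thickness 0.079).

1 - (1-0.079)^135 ≈ 0.999985 ≈ 99.998504%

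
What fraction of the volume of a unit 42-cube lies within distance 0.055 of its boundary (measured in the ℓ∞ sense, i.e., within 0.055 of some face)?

Shell fraction = 1 - (1-0.11)^42 ≈ 0.992512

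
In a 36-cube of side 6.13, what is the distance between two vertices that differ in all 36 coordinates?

The space diagonal of an n-cube of side s is s√n. Here 6.13·√36 = 36.78.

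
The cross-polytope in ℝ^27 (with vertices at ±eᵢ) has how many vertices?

Number of vertices = 2n = 54.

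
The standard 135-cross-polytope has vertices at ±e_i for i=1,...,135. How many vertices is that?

An n-cross-polytope has 2n vertices; here n = 135, giving 270.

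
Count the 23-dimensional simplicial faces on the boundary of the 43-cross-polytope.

Each 23-face is the convex hull of 24 vertices, one chosen as ±e_i from each of 24 distinct axes: 2^24·C(43,24) = 13429698891192729600.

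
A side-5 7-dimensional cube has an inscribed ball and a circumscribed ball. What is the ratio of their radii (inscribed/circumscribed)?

r_in = 5/2 (half the side); r_out = 5√7/2 (half the diagonal). Ratio = 1/√7 ≈ 0.377964.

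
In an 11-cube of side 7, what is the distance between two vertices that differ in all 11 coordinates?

The space diagonal of an n-cube of side s is s√n. Here 7·√11 ≈ 23.2164.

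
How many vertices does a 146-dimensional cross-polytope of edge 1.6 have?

The vertices are ±e_1, ..., ±e_146, so there are 2·146 = 292.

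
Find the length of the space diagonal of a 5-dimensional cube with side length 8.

Diagonal = √5 · 8 ≈ 17.8885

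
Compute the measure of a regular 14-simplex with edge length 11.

For a regular n-simplex with edge a, V = (a^n / n!)·√((n+1)/2^n). With a=11, n=14: V ≈ 131.803.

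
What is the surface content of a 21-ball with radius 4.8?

|∂B_21(4.8)| ≈ 1.23479e+13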